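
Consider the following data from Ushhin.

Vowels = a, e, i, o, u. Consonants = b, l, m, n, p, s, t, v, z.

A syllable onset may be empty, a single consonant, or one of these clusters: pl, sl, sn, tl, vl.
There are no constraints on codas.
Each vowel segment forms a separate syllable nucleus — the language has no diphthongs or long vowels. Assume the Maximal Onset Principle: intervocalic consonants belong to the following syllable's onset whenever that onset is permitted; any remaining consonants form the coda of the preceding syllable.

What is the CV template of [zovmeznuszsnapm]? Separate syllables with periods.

CVC.CVC.CVCC.CCVCC

The vowels are o, e, u, a — 4 nuclei, so 4 syllables.
V1 /o/ – V2 /e/: cluster /vm/ — the longest permitted-onset suffix is /m/; onset = /m/, preceding coda = /v/.
V2 /e/ – V3 /u/: /zn/ — longest licit onset from the right is /n/, leaving /z/ as coda.
V3 /u/ – V4 /a/: /szsn/ — longest licit onset from the right is /sn/, leaving /sz/ as coda.
Result: zov.mez.nusz.snapm.
Mapping each syllable to C/V: /zov/ → CVC, /mez/ → CVC, /nusz/ → CVCC, /snapm/ → CCVCC.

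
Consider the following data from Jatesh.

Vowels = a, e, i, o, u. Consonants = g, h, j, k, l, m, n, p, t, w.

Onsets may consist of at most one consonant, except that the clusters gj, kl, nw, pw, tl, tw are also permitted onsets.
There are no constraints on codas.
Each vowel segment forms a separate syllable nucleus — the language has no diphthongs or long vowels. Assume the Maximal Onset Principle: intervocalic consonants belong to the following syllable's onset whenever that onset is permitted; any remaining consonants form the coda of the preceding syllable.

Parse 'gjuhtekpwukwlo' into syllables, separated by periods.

gjuh.tek.pwukw.lo

Vowels present: u, e, u, o; each is a nucleus, giving 4 syllables.
Between /u/ (V1) and /e/ (V2): /ht/; trying suffixes from longest down, /t/ is the first permitted one, so coda /h/ | onset /t/.
Between /e/ (V2) and /u/ (V3): cluster /kpw/ — the longest permitted-onset suffix is /pw/; onset = /pw/, preceding coda = /k/.
Between /u/ (V3) and /o/ (V4): /kwl/; trying suffixes from longest down, /l/ is the first permitted one, so coda /kw/ | onset /l/.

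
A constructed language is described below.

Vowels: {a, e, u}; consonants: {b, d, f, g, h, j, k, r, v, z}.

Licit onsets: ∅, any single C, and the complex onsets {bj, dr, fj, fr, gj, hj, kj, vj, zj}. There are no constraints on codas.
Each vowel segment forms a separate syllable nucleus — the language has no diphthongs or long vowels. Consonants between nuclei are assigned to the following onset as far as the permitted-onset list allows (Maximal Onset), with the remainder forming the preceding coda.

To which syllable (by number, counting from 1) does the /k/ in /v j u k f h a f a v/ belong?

The vowels are u, a, a — 3 nuclei, so 3 syllables.
/u…a/ gap (V1→V2): /kfh/ — longest licit onset from the right is /h/, leaving /kf/ as coda.
/a…a/ gap (V2→V3): /f/ → onset of the next syllable (single consonants are always licit onsets).
Result: vjukf.ha.fav.
The /k/ is in the coda of syllable 1 (/vjukf/).

1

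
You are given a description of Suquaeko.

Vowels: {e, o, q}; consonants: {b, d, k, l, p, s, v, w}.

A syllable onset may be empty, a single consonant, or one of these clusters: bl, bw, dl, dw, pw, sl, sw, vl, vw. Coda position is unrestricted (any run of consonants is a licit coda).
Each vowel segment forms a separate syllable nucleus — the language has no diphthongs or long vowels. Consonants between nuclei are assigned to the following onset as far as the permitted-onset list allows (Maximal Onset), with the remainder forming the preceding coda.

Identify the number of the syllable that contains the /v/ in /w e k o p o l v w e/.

4

Nuclei (vowels): e, o, o, e → 4 syllables.
/e…o/ gap (V1→V2): /k/ → onset of the next syllable (single consonants are always licit onsets).
/o…o/ gap (V2→V3): /p/ → onset of the next syllable (single consonants are always licit onsets).
/o…e/ gap (V3→V4): cluster /lvw/ — the longest permitted-onset suffix is /vw/; onset = /vw/, preceding coda = /l/.
Putting it together: we.ko.pol.vwe.
The /v/ is in the onset of syllable 4 (/vwe/).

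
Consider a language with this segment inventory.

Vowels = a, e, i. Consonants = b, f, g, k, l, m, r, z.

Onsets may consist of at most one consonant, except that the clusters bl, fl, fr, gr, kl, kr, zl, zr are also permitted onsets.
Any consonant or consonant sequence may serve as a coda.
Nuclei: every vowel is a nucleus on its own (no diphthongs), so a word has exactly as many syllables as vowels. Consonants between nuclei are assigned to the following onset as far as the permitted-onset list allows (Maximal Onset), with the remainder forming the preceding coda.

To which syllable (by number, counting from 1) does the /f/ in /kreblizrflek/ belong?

3

The vowels are e, i, e — 3 nuclei, so 3 syllables.
/e…i/ gap (V1→V2): /bl/ is a licit onset in full, so it all attaches to the next syllable.
/i…e/ gap (V2→V3): /zrfl/ splits as /zr/ + /fl/ (/fl/ is the longest suffix that is a licit onset).
Syllabification: kre.blizr.flek.
The /f/ is in the onset of syllable 3 (/flek/).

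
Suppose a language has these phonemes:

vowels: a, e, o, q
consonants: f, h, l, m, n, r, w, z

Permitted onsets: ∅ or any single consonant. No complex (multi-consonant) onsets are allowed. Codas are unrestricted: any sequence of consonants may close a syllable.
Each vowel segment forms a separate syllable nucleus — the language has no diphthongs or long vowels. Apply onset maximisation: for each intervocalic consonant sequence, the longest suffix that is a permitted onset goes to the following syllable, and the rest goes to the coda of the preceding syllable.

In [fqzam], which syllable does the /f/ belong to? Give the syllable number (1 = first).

1

The vowels are q, a — 2 nuclei, so 2 syllables.
Between /q/ (V1) and /a/ (V2): just /z/ — single C goes to the following onset.
Putting it together: fq.zam.
The /f/ is in the onset of syllable 1 (/fq/).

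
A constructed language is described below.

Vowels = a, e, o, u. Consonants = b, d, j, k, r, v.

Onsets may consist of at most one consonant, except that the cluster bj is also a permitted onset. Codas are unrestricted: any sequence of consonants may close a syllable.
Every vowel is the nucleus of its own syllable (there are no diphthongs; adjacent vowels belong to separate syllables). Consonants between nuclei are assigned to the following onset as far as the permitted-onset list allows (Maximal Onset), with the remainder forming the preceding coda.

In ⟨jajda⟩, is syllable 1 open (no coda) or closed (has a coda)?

Nuclei (vowels): a, a → 2 syllables.
Between /a/ (V1) and /a/ (V2): /jd/ — longest licit onset from the right is /d/, leaving /j/ as coda.
Result: jaj.da.
Syllable 1 is /jaj/ with coda /j/, so it is closed.

closed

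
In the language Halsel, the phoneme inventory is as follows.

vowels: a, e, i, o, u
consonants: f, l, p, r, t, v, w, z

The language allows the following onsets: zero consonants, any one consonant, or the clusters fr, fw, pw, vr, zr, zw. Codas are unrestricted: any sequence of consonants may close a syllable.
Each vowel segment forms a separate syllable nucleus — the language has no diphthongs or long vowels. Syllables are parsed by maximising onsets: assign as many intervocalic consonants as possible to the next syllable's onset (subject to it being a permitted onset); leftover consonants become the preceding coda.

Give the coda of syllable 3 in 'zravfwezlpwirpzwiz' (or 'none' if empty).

The vowels are a, e, i, i — 4 nuclei, so 4 syllables.
Between /a/ (V1) and /e/ (V2): cluster /vfw/ — the longest permitted-onset suffix is /fw/; onset = /fw/, preceding coda = /v/.
Between /e/ (V2) and /i/ (V3): /zlpw/; trying suffixes from longest down, /pw/ is the first permitted one, so coda /zl/ | onset /pw/.
Between /i/ (V3) and /i/ (V4): /rpzw/; trying suffixes from longest down, /zw/ is the first permitted one, so coda /rp/ | onset /zw/.
So the parse is zrav.fwezl.pwirp.zwiz.
Syllable 3 is /pwirp/: onset /pw/, nucleus /i/, coda /rp/.

rp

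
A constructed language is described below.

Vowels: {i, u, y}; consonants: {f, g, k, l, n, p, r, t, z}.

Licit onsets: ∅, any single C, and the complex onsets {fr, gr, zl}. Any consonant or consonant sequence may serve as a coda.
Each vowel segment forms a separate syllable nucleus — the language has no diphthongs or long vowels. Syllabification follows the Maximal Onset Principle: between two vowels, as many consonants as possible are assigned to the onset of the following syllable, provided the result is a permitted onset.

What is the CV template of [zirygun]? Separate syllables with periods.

CV.CV.CVC

Vowels present: i, y, u; each is a nucleus, giving 3 syllables.
/i…y/ gap (V1→V2): /r/ → onset of the next syllable (single consonants are always licit onsets).
/y…u/ gap (V2→V3): just /g/ — single C goes to the following onset.
Result: zi.ry.gun.
Mapping each syllable to C/V: /zi/ → CV, /ry/ → CV, /gun/ → CVC.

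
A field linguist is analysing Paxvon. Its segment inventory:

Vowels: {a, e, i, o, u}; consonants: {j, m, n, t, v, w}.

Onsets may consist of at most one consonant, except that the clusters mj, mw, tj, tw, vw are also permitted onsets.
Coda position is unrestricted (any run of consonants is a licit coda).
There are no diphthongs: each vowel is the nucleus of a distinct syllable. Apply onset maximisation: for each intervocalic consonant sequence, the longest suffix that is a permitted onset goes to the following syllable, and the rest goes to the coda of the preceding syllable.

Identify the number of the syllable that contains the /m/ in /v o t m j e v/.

Nuclei (vowels): o, e → 2 syllables.
Between /o/ (V1) and /e/ (V2): /tmj/ — longest licit onset from the right is /mj/, leaving /t/ as coda.
Putting it together: vot.mjev.
The /m/ is in the onset of syllable 2 (/mjev/).

2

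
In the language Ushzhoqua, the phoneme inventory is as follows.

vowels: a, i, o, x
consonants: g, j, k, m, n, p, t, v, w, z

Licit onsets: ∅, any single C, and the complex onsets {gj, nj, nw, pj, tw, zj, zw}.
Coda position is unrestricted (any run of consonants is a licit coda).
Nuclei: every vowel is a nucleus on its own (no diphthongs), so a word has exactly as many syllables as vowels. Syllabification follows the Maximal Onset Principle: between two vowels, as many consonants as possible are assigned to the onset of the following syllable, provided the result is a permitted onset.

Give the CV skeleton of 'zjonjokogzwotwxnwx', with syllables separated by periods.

Vowels present: o, o, o, o, x, x; each is a nucleus, giving 6 syllables.
V1 /o/ – V2 /o/: /nj/ — entire cluster is a permitted onset → onset /nj/, coda ∅.
V2 /o/ – V3 /o/: /k/ is a single consonant, so it becomes the next onset.
V3 /o/ – V4 /o/: /gzw/ splits as /g/ + /zw/ (/zw/ is the longest suffix that is a licit onset).
V4 /o/ – V5 /x/: cluster /tw/ — /tw/ is itself a permitted onset, so the whole cluster goes right; preceding coda = ∅.
V5 /x/ – V6 /x/: /nw/ — entire cluster is a permitted onset → onset /nw/, coda ∅.
Result: zjo.njo.kog.zwo.twx.nwx.
Mapping each syllable to C/V: /zjo/ → CCV, /njo/ → CCV, /kog/ → CVC, /zwo/ → CCV, /twx/ → CCV, /nwx/ → CCV.

CCV.CCV.CVC.CCV.CCV.CCV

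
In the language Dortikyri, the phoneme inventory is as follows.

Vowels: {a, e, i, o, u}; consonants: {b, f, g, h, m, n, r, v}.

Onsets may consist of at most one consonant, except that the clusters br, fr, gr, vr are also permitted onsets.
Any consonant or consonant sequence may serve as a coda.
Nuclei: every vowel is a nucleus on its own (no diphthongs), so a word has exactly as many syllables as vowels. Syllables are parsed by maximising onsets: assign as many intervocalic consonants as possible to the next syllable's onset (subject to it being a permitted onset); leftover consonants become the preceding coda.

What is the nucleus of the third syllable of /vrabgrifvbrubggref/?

u

Vowels present: a, i, u, e; each is a nucleus, giving 4 syllables.
The third nucleus (vowel 3 from the left) is /u/.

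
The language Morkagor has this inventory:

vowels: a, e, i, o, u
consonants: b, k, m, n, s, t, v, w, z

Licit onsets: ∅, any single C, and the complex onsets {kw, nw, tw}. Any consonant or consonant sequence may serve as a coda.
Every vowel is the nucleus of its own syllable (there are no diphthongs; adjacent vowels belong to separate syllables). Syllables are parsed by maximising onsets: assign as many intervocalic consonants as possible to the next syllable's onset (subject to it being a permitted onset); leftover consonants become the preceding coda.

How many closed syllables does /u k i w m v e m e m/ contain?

The vowels are u, i, e, e — 4 nuclei, so 4 syllables.
/u…i/ gap (V1→V2): /k/ → onset of the next syllable (single consonants are always licit onsets).
/i…e/ gap (V2→V3): /wmv/; trying suffixes from longest down, /v/ is the first permitted one, so coda /wm/ | onset /v/.
/e…e/ gap (V3→V4): just /m/ — single C goes to the following onset.
Result: u.kiwm.ve.mem.
Classifying each syllable: /u/ (open), /kiwm/ (closed), /ve/ (open), /mem/ (closed).
Closed syllables: 2.

2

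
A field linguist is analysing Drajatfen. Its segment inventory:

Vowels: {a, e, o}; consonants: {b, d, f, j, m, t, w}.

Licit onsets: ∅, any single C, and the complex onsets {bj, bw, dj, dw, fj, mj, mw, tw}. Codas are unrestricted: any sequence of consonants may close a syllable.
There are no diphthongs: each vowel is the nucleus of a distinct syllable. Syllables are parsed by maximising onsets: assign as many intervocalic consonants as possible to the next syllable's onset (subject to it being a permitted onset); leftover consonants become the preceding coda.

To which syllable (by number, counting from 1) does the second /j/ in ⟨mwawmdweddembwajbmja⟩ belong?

5

The vowels are a, e, e, a, a — 5 nuclei, so 5 syllables.
V1 /a/ – V2 /e/: /wmdw/; trying suffixes from longest down, /dw/ is the first permitted one, so coda /wm/ | onset /dw/.
V2 /e/ – V3 /e/: /dd/ splits as /d/ + /d/ (/d/ is the longest suffix that is a licit onset).
V3 /e/ – V4 /a/: /mbw/; trying suffixes from longest down, /bw/ is the first permitted one, so coda /m/ | onset /bw/.
V4 /a/ – V5 /a/: /jbmj/ splits as /jb/ + /mj/ (/mj/ is the longest suffix that is a licit onset).
Result: mwawm.dwed.dem.bwajb.mja.
The second /j/ is in the onset of syllable 5 (/mja/).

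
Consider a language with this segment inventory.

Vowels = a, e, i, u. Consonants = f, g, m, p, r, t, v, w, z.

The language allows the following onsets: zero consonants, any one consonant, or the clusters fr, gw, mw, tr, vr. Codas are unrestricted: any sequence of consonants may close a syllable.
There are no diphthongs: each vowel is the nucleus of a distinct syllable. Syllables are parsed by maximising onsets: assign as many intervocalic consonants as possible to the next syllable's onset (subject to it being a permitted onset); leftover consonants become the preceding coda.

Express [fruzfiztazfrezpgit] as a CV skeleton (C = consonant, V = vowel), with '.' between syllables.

Nuclei (vowels): u, i, a, e, i → 5 syllables.
Between /u/ (V1) and /i/ (V2): /zf/ — longest licit onset from the right is /f/, leaving /z/ as coda.
Between /i/ (V2) and /a/ (V3): /zt/; trying suffixes from longest down, /t/ is the first permitted one, so coda /z/ | onset /t/.
Between /a/ (V3) and /e/ (V4): /zfr/ — longest licit onset from the right is /fr/, leaving /z/ as coda.
Between /e/ (V4) and /i/ (V5): /zpg/; trying suffixes from longest down, /g/ is the first permitted one, so coda /zp/ | onset /g/.
Result: fruz.fiz.taz.frezp.git.
Mapping each syllable to C/V: /fruz/ → CCVC, /fiz/ → CVC, /taz/ → CVC, /frezp/ → CCVCC, /git/ → CVC.

CCVC.CVC.CVC.CCVCC.CVC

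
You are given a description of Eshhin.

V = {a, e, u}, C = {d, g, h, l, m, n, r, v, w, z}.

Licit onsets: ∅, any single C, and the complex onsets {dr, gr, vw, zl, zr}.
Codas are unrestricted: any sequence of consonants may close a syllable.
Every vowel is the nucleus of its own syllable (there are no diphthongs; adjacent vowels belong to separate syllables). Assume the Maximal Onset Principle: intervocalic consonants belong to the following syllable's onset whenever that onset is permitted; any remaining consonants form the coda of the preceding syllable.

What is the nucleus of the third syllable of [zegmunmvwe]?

e

The vowels are e, u, e — 3 nuclei, so 3 syllables.
The third nucleus (vowel 3 from the left) is /e/.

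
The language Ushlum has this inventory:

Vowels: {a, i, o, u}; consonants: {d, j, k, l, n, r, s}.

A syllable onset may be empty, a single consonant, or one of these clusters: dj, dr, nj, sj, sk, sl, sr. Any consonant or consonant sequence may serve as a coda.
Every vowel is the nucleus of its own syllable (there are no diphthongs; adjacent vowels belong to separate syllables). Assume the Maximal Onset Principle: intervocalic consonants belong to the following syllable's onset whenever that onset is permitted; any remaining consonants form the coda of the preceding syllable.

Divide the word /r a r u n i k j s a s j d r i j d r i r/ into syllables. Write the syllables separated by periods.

ra.ru.nikj.sasj.drij.drir

The vowels are a, u, i, a, i, i — 6 nuclei, so 6 syllables.
Between /a/ (V1) and /u/ (V2): /r/ is a single consonant, so it becomes the next onset.
Between /u/ (V2) and /i/ (V3): /n/ → onset of the next syllable (single consonants are always licit onsets).
Between /i/ (V3) and /a/ (V4): cluster /kjs/ — the longest permitted-onset suffix is /s/; onset = /s/, preceding coda = /kj/.
Between /a/ (V4) and /i/ (V5): /sjdr/; trying suffixes from longest down, /dr/ is the first permitted one, so coda /sj/ | onset /dr/.
Between /i/ (V5) and /i/ (V6): /jdr/ — longest licit onset from the right is /dr/, leaving /j/ as coda.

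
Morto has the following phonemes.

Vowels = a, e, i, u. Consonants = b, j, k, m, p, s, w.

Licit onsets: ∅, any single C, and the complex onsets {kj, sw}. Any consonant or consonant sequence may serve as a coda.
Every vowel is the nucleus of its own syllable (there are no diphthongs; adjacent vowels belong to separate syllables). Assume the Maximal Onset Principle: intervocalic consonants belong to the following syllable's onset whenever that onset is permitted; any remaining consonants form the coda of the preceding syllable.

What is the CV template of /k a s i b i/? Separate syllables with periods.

CV.CV.CV

Nuclei (vowels): a, i, i → 3 syllables.
Between /a/ (V1) and /i/ (V2): /s/ → onset of the next syllable (single consonants are always licit onsets).
Between /i/ (V2) and /i/ (V3): just /b/ — single C goes to the following onset.
So the parse is ka.si.bi.
Mapping each syllable to C/V: /ka/ → CV, /si/ → CV, /bi/ → CV.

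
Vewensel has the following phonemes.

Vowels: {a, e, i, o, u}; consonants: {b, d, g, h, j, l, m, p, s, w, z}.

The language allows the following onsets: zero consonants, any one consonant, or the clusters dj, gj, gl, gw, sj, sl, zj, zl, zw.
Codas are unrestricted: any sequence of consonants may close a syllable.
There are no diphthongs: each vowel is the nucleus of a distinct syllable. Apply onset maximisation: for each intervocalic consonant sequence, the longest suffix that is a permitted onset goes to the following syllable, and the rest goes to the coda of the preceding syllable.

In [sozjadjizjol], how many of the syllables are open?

The vowels are o, a, i, o — 4 nuclei, so 4 syllables.
/o…a/ gap (V1→V2): /zj/ — entire cluster is a permitted onset → onset /zj/, coda ∅.
/a…i/ gap (V2→V3): cluster /dj/ — /dj/ is itself a permitted onset, so the whole cluster goes right; preceding coda = ∅.
/i…o/ gap (V3→V4): /zj/ is a licit onset in full, so it all attaches to the next syllable.
Syllabification: so.zja.dji.zjol.
Classifying each syllable: /so/ (open), /zja/ (open), /dji/ (open), /zjol/ (closed).
Open syllables: 3.

3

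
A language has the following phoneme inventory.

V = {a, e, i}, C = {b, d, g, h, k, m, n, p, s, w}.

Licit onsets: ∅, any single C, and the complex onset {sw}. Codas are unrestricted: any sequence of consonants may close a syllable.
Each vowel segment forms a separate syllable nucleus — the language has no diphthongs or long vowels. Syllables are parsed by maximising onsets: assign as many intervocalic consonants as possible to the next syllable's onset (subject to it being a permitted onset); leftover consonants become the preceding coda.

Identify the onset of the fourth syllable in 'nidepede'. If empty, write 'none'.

The vowels are i, e, e, e — 4 nuclei, so 4 syllables.
Between /i/ (V1) and /e/ (V2): /d/ is a single consonant, so it becomes the next onset.
Between /e/ (V2) and /e/ (V3): /p/ → onset of the next syllable (single consonants are always licit onsets).
Between /e/ (V3) and /e/ (V4): /d/ is a single consonant, so it becomes the next onset.
Putting it together: ni.de.pe.de.
Syllable 4 is /de/: onset /d/, nucleus /e/, coda ∅.

d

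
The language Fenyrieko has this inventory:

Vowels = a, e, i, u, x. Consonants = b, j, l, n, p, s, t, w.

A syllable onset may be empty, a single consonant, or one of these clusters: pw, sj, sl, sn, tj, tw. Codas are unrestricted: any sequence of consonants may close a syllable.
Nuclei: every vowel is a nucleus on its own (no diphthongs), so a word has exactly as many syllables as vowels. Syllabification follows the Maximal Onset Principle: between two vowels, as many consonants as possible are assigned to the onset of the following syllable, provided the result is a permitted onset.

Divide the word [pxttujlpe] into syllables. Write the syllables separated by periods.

pxt.tujl.pe

The vowels are x, u, e — 3 nuclei, so 3 syllables.
σ1/σ2 boundary: /tt/ — longest licit onset from the right is /t/, leaving /t/ as coda.
σ2/σ3 boundary: /jlp/ splits as /jl/ + /p/ (/p/ is the longest suffix that is a licit onset).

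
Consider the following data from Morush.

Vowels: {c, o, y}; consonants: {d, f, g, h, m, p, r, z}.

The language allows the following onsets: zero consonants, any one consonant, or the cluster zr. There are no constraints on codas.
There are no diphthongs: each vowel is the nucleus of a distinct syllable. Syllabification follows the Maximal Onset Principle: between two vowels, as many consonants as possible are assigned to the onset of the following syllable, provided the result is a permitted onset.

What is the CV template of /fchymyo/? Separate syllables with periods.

Nuclei (vowels): c, y, y, o → 4 syllables.
σ1/σ2 boundary: /h/ is a single consonant, so it becomes the next onset.
σ2/σ3 boundary: /m/ is a single consonant, so it becomes the next onset.
σ3/σ4 boundary: hiatus — the boundary sits between the two vowels.
Syllabification: fc.hy.my.o.
Mapping each syllable to C/V: /fc/ → CV, /hy/ → CV, /my/ → CV, /o/ → V.

CV.CV.CV.V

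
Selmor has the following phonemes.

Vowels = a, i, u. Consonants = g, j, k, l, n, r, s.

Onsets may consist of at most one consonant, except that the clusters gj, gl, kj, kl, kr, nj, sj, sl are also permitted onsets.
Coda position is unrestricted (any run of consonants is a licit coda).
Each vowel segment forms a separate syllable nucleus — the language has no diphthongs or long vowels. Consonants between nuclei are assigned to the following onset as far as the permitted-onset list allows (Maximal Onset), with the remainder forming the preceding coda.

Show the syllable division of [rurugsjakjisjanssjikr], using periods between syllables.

ru.rug.sja.kji.sjans.sjikr

Nuclei (vowels): u, u, a, i, a, i → 6 syllables.
σ1/σ2 boundary: /r/ is a single consonant, so it becomes the next onset.
σ2/σ3 boundary: /gsj/ splits as /g/ + /sj/ (/sj/ is the longest suffix that is a licit onset).
σ3/σ4 boundary: /kj/ — entire cluster is a permitted onset → onset /kj/, coda ∅.
σ4/σ5 boundary: cluster /sj/ — /sj/ is itself a permitted onset, so the whole cluster goes right; preceding coda = ∅.
σ5/σ6 boundary: /nssj/ splits as /ns/ + /sj/ (/sj/ is the longest suffix that is a licit onset).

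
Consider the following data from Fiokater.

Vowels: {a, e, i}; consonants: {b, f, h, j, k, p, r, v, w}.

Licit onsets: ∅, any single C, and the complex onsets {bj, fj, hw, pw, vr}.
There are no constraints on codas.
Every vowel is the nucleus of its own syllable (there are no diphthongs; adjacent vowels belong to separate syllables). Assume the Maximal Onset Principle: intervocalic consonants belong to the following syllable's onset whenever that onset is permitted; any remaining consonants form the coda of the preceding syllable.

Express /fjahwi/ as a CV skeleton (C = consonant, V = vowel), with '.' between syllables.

CCV.CCV

The vowels are a, i — 2 nuclei, so 2 syllables.
σ1/σ2 boundary: /hw/ is a licit onset in full, so it all attaches to the next syllable.
Syllabification: fja.hwi.
Mapping each syllable to C/V: /fja/ → CCV, /hwi/ → CCV.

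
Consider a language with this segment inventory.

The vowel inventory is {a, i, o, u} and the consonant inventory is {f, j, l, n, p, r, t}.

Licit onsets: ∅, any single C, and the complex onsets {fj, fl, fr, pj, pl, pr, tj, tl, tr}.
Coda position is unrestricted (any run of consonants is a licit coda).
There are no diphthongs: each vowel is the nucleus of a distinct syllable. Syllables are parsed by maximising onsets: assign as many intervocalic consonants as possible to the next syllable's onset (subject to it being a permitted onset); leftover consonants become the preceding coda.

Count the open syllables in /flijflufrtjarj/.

0

The vowels are i, u, a — 3 nuclei, so 3 syllables.
Between /i/ (V1) and /u/ (V2): cluster /jfl/ — the longest permitted-onset suffix is /fl/; onset = /fl/, preceding coda = /j/.
Between /u/ (V2) and /a/ (V3): /frtj/ splits as /fr/ + /tj/ (/tj/ is the longest suffix that is a licit onset).
Putting it together: flij.flufr.tjarj.
Classifying each syllable: /flij/ (closed), /flufr/ (closed), /tjarj/ (closed).
Open syllables: 0.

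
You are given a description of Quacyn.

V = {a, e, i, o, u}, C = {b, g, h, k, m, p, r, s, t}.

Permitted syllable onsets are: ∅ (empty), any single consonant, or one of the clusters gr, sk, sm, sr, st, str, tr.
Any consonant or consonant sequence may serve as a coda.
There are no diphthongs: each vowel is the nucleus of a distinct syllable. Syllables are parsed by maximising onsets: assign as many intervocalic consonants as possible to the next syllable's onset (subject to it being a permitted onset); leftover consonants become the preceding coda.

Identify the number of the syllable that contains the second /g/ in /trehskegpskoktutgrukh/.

Vowels present: e, e, o, u, u; each is a nucleus, giving 5 syllables.
σ1/σ2 boundary: /hsk/ — longest licit onset from the right is /sk/, leaving /h/ as coda.
σ2/σ3 boundary: /gpsk/ — longest licit onset from the right is /sk/, leaving /gp/ as coda.
σ3/σ4 boundary: /kt/ — longest licit onset from the right is /t/, leaving /k/ as coda.
σ4/σ5 boundary: /tgr/ — longest licit onset from the right is /gr/, leaving /t/ as coda.
So the parse is treh.skegp.skok.tut.grukh.
The second /g/ is in the onset of syllable 5 (/grukh/).

5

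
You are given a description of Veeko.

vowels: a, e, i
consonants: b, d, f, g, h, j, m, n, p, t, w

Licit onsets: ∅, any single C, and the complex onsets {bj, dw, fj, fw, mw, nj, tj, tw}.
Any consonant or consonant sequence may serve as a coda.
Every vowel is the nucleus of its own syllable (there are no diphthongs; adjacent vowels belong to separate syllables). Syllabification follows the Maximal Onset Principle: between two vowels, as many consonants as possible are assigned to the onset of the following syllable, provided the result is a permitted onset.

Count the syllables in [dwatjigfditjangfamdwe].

6

Vowels present: a, i, i, a, a, e; each is a nucleus, giving 6 syllables.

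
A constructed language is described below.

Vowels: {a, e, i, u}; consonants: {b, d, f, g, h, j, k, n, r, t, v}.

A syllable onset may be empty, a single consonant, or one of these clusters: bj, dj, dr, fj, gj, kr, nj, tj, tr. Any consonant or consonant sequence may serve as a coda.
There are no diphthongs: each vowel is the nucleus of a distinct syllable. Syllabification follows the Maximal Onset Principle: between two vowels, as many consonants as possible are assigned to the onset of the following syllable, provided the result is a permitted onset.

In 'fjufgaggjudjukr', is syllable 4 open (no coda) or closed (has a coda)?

The vowels are u, a, u, u — 4 nuclei, so 4 syllables.
Between /u/ (V1) and /a/ (V2): /fg/ splits as /f/ + /g/ (/g/ is the longest suffix that is a licit onset).
Between /a/ (V2) and /u/ (V3): /ggj/ — longest licit onset from the right is /gj/, leaving /g/ as coda.
Between /u/ (V3) and /u/ (V4): cluster /dj/ — /dj/ is itself a permitted onset, so the whole cluster goes right; preceding coda = ∅.
So the parse is fjuf.gag.gju.djukr.
Syllable 4 is /djukr/ with coda /kr/, so it is closed.

closed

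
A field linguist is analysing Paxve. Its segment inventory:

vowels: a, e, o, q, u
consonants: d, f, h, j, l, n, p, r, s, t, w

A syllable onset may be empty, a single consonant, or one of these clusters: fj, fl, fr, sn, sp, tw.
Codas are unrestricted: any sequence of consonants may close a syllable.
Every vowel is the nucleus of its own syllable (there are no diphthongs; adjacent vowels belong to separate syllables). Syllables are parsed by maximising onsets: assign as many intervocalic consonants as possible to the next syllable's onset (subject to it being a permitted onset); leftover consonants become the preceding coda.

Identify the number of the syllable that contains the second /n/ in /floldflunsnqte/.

Vowels present: o, u, q, e; each is a nucleus, giving 4 syllables.
/o…u/ gap (V1→V2): cluster /ldfl/ — the longest permitted-onset suffix is /fl/; onset = /fl/, preceding coda = /ld/.
/u…q/ gap (V2→V3): /nsn/ — longest licit onset from the right is /sn/, leaving /n/ as coda.
/q…e/ gap (V3→V4): /t/ is a single consonant, so it becomes the next onset.
Syllabification: flold.flun.snq.te.
The second /n/ is in the onset of syllable 3 (/snq/).

3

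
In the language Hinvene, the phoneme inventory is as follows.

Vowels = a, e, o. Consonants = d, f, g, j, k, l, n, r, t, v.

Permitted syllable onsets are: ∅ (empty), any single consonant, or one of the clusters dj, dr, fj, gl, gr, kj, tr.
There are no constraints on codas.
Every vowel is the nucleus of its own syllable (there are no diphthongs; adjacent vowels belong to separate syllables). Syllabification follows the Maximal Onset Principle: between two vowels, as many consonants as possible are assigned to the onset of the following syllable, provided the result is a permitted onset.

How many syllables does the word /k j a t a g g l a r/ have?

The vowels are a, a, a — 3 nuclei, so 3 syllables.

3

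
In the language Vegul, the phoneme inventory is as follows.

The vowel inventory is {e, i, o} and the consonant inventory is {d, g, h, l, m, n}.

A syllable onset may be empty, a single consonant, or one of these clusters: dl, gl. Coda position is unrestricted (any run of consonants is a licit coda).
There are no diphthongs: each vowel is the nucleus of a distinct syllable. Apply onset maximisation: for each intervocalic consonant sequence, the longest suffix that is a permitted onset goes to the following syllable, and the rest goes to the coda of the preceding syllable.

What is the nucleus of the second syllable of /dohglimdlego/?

Nuclei (vowels): o, i, e, o → 4 syllables.
The second nucleus (vowel 2 from the left) is /i/.

i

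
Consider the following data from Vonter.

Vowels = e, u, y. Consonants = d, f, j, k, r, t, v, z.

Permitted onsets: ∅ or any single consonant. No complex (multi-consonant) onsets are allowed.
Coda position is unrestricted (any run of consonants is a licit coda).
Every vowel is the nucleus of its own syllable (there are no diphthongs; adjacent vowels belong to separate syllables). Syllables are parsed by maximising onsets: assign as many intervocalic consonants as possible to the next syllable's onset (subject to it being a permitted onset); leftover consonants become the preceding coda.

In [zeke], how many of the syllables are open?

Nuclei (vowels): e, e → 2 syllables.
V1 /e/ – V2 /e/: just /k/ — single C goes to the following onset.
Syllabification: ze.ke.
Classifying each syllable: /ze/ (open), /ke/ (open).
Open syllables: 2.

2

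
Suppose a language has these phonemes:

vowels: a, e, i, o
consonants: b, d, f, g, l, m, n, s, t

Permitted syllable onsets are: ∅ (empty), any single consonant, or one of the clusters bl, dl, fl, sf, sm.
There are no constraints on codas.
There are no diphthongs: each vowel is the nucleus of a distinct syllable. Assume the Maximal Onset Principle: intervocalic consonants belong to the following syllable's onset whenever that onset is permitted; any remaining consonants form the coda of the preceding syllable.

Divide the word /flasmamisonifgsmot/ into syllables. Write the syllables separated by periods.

Nuclei (vowels): a, a, i, o, i, o → 6 syllables.
V1 /a/ – V2 /a/: cluster /sm/ — /sm/ is itself a permitted onset, so the whole cluster goes right; preceding coda = ∅.
V2 /a/ – V3 /i/: /m/ → onset of the next syllable (single consonants are always licit onsets).
V3 /i/ – V4 /o/: /s/ → onset of the next syllable (single consonants are always licit onsets).
V4 /o/ – V5 /i/: /n/ → onset of the next syllable (single consonants are always licit onsets).
V5 /i/ – V6 /o/: /fgsm/ splits as /fg/ + /sm/ (/sm/ is the longest suffix that is a licit onset).

fla.sma.mi.so.nifg.smot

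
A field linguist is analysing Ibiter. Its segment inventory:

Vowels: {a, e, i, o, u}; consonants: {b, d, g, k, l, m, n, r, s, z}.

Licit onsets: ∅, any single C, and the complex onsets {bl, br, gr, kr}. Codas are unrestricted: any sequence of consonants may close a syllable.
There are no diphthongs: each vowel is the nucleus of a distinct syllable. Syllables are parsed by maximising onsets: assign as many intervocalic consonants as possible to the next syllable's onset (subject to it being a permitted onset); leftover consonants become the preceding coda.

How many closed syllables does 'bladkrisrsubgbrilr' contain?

Nuclei (vowels): a, i, u, i → 4 syllables.
σ1/σ2 boundary: /dkr/ splits as /d/ + /kr/ (/kr/ is the longest suffix that is a licit onset).
σ2/σ3 boundary: cluster /srs/ — the longest permitted-onset suffix is /s/; onset = /s/, preceding coda = /sr/.
σ3/σ4 boundary: /bgbr/ splits as /bg/ + /br/ (/br/ is the longest suffix that is a licit onset).
So the parse is blad.krisr.subg.brilr.
Classifying each syllable: /blad/ (closed), /krisr/ (closed), /subg/ (closed), /brilr/ (closed).
Closed syllables: 4.

4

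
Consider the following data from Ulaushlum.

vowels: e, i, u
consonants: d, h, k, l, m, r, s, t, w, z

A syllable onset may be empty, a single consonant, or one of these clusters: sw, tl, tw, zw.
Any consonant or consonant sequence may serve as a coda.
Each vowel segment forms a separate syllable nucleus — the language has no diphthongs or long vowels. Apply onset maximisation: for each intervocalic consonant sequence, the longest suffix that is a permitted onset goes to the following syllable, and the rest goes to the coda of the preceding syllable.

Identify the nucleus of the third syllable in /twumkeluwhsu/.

Nuclei (vowels): u, e, u, u → 4 syllables.
The third nucleus (vowel 3 from the left) is /u/.

u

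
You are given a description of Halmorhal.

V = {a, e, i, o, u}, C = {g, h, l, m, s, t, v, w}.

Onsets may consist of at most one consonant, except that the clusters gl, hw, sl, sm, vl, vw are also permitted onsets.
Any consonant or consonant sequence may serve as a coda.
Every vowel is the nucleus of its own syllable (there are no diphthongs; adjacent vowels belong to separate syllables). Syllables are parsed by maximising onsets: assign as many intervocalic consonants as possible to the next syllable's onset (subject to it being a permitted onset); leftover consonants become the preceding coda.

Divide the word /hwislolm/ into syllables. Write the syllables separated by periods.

hwi.slolm

The vowels are i, o — 2 nuclei, so 2 syllables.
V1 /i/ – V2 /o/: /sl/ is a licit onset in full, so it all attaches to the next syllable.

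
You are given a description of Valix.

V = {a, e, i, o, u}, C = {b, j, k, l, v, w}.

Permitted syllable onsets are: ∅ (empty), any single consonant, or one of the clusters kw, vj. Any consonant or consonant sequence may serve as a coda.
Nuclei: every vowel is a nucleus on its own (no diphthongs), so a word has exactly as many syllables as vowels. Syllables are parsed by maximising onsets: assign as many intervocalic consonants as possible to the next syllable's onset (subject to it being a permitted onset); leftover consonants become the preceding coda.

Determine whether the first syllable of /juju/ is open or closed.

open

Vowels present: u, u; each is a nucleus, giving 2 syllables.
V1 /u/ – V2 /u/: /j/ → onset of the next syllable (single consonants are always licit onsets).
Putting it together: ju.ju.
Syllable 1 is /ju/; it ends in its nucleus with no coda, so it is open.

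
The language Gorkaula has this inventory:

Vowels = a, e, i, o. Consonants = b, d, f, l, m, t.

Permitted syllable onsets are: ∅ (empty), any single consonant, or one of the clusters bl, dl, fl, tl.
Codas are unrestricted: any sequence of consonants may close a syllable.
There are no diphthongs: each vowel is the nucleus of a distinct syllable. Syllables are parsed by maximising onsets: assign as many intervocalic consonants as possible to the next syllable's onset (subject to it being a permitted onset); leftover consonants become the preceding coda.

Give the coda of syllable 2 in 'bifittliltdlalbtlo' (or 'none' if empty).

t

Vowels present: i, i, i, a, o; each is a nucleus, giving 5 syllables.
Between /i/ (V1) and /i/ (V2): /f/ → onset of the next syllable (single consonants are always licit onsets).
Between /i/ (V2) and /i/ (V3): /ttl/; trying suffixes from longest down, /tl/ is the first permitted one, so coda /t/ | onset /tl/.
Between /i/ (V3) and /a/ (V4): cluster /ltdl/ — the longest permitted-onset suffix is /dl/; onset = /dl/, preceding coda = /lt/.
Between /a/ (V4) and /o/ (V5): cluster /lbtl/ — the longest permitted-onset suffix is /tl/; onset = /tl/, preceding coda = /lb/.
Result: bi.fit.tlilt.dlalb.tlo.
Syllable 2 is /fit/: onset /f/, nucleus /i/, coda /t/.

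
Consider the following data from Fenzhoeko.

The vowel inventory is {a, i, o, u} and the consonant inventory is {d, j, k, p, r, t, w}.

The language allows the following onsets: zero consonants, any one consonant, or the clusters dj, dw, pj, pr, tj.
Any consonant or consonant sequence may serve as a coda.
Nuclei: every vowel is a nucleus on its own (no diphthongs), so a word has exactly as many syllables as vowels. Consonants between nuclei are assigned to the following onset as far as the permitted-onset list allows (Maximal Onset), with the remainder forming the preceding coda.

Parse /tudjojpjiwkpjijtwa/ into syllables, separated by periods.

Vowels present: u, o, i, i, a; each is a nucleus, giving 5 syllables.
/u…o/ gap (V1→V2): cluster /dj/ — /dj/ is itself a permitted onset, so the whole cluster goes right; preceding coda = ∅.
/o…i/ gap (V2→V3): /jpj/ — longest licit onset from the right is /pj/, leaving /j/ as coda.
/i…i/ gap (V3→V4): /wkpj/ — longest licit onset from the right is /pj/, leaving /wk/ as coda.
/i…a/ gap (V4→V5): cluster /jtw/ — the longest permitted-onset suffix is /w/; onset = /w/, preceding coda = /jt/.

tu.djoj.pjiwk.pjijt.wa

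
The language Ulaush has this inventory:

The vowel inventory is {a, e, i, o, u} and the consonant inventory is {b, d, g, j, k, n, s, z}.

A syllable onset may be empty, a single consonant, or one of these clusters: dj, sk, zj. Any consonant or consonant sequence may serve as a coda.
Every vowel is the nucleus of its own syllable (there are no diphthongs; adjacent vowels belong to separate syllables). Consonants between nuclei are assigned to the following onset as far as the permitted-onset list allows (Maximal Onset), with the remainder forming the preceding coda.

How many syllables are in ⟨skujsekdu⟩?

3

Vowels present: u, e, u; each is a nucleus, giving 3 syllables.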